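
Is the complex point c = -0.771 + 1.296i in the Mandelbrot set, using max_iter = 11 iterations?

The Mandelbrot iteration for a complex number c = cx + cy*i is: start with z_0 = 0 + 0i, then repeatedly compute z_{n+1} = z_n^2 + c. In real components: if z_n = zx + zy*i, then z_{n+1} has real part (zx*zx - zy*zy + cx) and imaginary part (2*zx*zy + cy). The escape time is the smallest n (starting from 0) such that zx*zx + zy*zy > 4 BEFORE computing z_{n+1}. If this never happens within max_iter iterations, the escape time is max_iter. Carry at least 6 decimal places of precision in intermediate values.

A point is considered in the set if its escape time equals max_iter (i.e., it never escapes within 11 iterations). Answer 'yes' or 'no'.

Answer: no

Derivation:
z_0 = 0 + 0i, c = -0.7710 + 1.2960i
Iter 1: z = -0.7710 + 1.2960i, |z|^2 = 2.2741
Iter 2: z = -1.8562 + -0.7024i, |z|^2 = 3.9388
Iter 3: z = 2.1810 + 3.9037i, |z|^2 = 19.9953
Escaped at iteration 3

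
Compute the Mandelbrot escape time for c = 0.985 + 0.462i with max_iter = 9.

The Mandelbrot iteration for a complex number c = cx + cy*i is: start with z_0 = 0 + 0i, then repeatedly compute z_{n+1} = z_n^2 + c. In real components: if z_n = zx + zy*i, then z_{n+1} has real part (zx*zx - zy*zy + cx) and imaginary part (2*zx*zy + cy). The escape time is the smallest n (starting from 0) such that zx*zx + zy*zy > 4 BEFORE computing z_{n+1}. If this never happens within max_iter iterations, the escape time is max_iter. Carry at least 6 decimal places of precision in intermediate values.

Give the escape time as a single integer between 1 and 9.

z_0 = 0 + 0i, c = 0.9850 + 0.4620i
Iter 1: z = 0.9850 + 0.4620i, |z|^2 = 1.1837
Iter 2: z = 1.7418 + 1.3721i, |z|^2 = 4.9166
Escaped at iteration 2

Answer: 2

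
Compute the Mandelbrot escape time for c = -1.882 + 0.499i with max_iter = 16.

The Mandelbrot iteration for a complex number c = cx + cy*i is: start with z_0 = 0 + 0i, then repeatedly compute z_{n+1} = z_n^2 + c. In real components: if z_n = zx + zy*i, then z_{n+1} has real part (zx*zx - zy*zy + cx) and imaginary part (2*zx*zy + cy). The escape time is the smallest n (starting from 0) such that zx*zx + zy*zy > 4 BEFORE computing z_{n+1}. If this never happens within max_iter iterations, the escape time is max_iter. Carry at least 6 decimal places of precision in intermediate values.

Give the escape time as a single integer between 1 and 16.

z_0 = 0 + 0i, c = -1.8820 + 0.4990i
Iter 1: z = -1.8820 + 0.4990i, |z|^2 = 3.7909
Iter 2: z = 1.4109 + -1.3792i, |z|^2 = 3.8930
Iter 3: z = -1.7936 + -3.3930i, |z|^2 = 14.7294
Escaped at iteration 3

Answer: 3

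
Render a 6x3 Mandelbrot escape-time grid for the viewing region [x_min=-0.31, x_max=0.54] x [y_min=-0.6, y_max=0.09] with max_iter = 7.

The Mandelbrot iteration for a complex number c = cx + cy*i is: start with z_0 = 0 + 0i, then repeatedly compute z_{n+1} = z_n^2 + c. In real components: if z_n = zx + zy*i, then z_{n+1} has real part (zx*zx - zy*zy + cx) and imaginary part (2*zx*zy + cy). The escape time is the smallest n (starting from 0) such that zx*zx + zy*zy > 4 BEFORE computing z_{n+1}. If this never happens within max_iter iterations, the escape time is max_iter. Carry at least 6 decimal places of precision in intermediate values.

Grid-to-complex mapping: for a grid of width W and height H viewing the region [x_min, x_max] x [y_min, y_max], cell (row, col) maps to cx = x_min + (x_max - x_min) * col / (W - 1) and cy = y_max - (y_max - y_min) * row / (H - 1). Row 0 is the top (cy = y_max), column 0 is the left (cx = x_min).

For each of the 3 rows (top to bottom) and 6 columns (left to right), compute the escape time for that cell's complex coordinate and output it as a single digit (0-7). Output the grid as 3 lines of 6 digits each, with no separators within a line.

Answer: 777774
777774
777774

Derivation:
(row=0, col=0): c = -0.3100 + 0.0900i → escape time 7
(row=0, col=1): c = -0.1400 + 0.0900i → escape time 7
(row=0, col=2): c = 0.0300 + 0.0900i → escape time 7
(row=0, col=3): c = 0.2000 + 0.0900i → escape time 7
(row=0, col=4): c = 0.3700 + 0.0900i → escape time 7
(row=0, col=5): c = 0.5400 + 0.0900i → escape time 4
(row=1, col=0): c = -0.3100 + -0.2550i → escape time 7
(row=1, col=1): c = -0.1400 + -0.2550i → escape time 7
(row=1, col=2): c = 0.0300 + -0.2550i → escape time 7
(row=1, col=3): c = 0.2000 + -0.2550i → escape time 7
(row=1, col=4): c = 0.3700 + -0.2550i → escape time 7
(row=1, col=5): c = 0.5400 + -0.2550i → escape time 4
(row=2, col=0): c = -0.3100 + -0.6000i → escape time 7
(row=2, col=1): c = -0.1400 + -0.6000i → escape time 7
(row=2, col=2): c = 0.0300 + -0.6000i → escape time 7
(row=2, col=3): c = 0.2000 + -0.6000i → escape time 7
(row=2, col=4): c = 0.3700 + -0.6000i → escape time 7
(row=2, col=5): c = 0.5400 + -0.6000i → escape time 4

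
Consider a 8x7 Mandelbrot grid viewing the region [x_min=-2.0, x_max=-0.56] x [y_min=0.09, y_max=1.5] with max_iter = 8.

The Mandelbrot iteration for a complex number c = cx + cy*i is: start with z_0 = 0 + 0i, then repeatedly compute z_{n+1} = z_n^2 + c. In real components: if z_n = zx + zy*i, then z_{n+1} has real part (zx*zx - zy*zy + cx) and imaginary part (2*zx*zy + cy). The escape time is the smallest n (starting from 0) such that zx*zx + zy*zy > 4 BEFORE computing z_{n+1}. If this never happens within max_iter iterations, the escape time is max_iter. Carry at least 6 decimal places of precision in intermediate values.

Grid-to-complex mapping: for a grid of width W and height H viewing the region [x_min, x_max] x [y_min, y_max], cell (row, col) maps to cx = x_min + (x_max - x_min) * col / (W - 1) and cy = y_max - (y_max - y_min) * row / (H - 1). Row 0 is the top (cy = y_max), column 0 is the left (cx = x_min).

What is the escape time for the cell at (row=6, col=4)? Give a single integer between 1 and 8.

z_0 = 0 + 0i, c = -1.1771 + 0.0900i
Iter 1: z = -1.1771 + 0.0900i, |z|^2 = 1.3938
Iter 2: z = 0.2004 + -0.1219i, |z|^2 = 0.0550
Iter 3: z = -1.1518 + 0.0411i, |z|^2 = 1.3284
Iter 4: z = 0.1479 + -0.0048i, |z|^2 = 0.0219
Iter 5: z = -1.1553 + 0.0886i, |z|^2 = 1.3426
Iter 6: z = 0.1497 + -0.1147i, |z|^2 = 0.0356
Iter 7: z = -1.1679 + 0.0557i, |z|^2 = 1.3670

Answer: 8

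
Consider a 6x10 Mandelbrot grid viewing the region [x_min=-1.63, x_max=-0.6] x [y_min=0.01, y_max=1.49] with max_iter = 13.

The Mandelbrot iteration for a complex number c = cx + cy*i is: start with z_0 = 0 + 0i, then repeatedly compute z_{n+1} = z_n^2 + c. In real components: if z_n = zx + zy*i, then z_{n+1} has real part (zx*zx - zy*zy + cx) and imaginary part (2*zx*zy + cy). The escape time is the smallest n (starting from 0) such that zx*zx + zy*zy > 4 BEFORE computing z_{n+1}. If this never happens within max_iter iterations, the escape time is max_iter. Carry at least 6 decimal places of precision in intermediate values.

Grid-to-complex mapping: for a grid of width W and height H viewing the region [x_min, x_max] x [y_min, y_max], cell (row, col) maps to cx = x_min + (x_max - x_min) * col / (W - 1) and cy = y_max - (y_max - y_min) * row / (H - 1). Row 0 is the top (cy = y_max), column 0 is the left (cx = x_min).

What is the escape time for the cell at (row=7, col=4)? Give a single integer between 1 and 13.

Answer: 8

Derivation:
z_0 = 0 + 0i, c = -0.8060 + 0.3389i
Iter 1: z = -0.8060 + 0.3389i, |z|^2 = 0.7645
Iter 2: z = -0.2712 + -0.2074i, |z|^2 = 0.1166
Iter 3: z = -0.7755 + 0.4514i, |z|^2 = 0.8051
Iter 4: z = -0.4084 + -0.3612i, |z|^2 = 0.2972
Iter 5: z = -0.7696 + 0.6339i, |z|^2 = 0.9942
Iter 6: z = -0.6155 + -0.6369i, |z|^2 = 0.7844
Iter 7: z = -0.8328 + 1.1229i, |z|^2 = 1.9544
Iter 8: z = -1.3733 + -1.5314i, |z|^2 = 4.2309
Escaped at iteration 8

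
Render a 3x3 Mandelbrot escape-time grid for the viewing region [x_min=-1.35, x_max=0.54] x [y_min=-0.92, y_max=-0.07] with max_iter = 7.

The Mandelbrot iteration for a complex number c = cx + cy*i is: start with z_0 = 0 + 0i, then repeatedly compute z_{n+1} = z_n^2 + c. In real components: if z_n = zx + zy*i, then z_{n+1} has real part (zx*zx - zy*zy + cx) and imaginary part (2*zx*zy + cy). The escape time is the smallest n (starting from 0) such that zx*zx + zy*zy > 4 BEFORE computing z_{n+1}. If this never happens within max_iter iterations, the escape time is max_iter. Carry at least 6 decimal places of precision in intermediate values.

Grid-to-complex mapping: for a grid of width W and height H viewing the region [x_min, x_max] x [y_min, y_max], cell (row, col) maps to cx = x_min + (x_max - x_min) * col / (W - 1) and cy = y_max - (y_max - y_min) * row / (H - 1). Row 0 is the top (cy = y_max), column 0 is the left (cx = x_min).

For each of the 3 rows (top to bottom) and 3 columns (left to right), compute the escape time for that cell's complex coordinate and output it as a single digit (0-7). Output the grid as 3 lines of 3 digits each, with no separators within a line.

(row=0, col=0): c = -1.3500 + -0.0700i → escape time 7
(row=0, col=1): c = -0.4050 + -0.0700i → escape time 7
(row=0, col=2): c = 0.5400 + -0.0700i → escape time 4
(row=1, col=0): c = -1.3500 + -0.4950i → escape time 3
(row=1, col=1): c = -0.4050 + -0.4950i → escape time 7
(row=1, col=2): c = 0.5400 + -0.4950i → escape time 4
(row=2, col=0): c = -1.3500 + -0.9200i → escape time 3
(row=2, col=1): c = -0.4050 + -0.9200i → escape time 5
(row=2, col=2): c = 0.5400 + -0.9200i → escape time 3

Answer: 774
374
353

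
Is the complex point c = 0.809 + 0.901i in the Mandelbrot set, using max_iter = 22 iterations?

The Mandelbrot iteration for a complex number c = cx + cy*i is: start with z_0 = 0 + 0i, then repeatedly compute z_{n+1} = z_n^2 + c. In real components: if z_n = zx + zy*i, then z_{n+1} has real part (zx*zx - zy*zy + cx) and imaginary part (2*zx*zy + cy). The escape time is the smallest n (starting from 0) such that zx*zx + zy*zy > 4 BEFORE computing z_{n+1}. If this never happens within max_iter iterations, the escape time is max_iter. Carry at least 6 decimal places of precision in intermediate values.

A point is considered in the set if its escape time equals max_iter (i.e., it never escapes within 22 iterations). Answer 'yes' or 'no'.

z_0 = 0 + 0i, c = 0.8090 + 0.9010i
Iter 1: z = 0.8090 + 0.9010i, |z|^2 = 1.4663
Iter 2: z = 0.6517 + 2.3588i, |z|^2 = 5.9887
Escaped at iteration 2

Answer: no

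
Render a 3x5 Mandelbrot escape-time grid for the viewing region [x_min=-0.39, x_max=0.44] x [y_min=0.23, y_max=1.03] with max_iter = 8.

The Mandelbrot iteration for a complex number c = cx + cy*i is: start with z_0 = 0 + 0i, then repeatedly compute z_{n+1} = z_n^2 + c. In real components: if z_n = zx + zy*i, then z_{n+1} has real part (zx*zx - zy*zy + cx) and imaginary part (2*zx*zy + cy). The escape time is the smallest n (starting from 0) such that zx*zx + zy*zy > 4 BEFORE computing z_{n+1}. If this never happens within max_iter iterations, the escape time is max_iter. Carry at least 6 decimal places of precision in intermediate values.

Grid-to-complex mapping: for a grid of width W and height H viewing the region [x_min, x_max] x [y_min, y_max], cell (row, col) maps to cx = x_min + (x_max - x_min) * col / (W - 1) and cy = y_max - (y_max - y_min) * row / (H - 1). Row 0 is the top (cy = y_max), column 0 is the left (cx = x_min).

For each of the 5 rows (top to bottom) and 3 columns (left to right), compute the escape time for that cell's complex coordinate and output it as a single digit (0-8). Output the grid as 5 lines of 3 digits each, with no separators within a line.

(row=0, col=0): c = -0.3900 + 1.0300i → escape time 4
(row=0, col=1): c = 0.0250 + 1.0300i → escape time 5
(row=0, col=2): c = 0.4400 + 1.0300i → escape time 3
(row=1, col=0): c = -0.3900 + 0.8300i → escape time 6
(row=1, col=1): c = 0.0250 + 0.8300i → escape time 8
(row=1, col=2): c = 0.4400 + 0.8300i → escape time 3
(row=2, col=0): c = -0.3900 + 0.6300i → escape time 8
(row=2, col=1): c = 0.0250 + 0.6300i → escape time 8
(row=2, col=2): c = 0.4400 + 0.6300i → escape time 5
(row=3, col=0): c = -0.3900 + 0.4300i → escape time 8
(row=3, col=1): c = 0.0250 + 0.4300i → escape time 8
(row=3, col=2): c = 0.4400 + 0.4300i → escape time 7
(row=4, col=0): c = -0.3900 + 0.2300i → escape time 8
(row=4, col=1): c = 0.0250 + 0.2300i → escape time 8
(row=4, col=2): c = 0.4400 + 0.2300i → escape time 8

Answer: 453
683
885
887
888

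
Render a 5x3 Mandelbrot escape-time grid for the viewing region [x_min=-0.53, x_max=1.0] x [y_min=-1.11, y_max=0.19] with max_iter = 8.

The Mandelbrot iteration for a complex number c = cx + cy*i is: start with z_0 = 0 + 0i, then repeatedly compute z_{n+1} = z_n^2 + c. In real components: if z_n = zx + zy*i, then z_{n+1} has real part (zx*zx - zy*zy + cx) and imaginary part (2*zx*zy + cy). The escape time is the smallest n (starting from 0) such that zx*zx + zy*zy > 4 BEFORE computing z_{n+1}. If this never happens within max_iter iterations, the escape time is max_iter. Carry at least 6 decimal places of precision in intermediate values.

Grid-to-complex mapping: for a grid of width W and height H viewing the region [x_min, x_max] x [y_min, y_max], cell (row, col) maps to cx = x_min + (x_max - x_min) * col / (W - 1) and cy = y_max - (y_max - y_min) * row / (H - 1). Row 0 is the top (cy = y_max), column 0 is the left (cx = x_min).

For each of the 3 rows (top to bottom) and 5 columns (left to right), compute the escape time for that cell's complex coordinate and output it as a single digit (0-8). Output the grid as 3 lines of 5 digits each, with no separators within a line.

(row=0, col=0): c = -0.5300 + 0.1900i → escape time 8
(row=0, col=1): c = -0.1475 + 0.1900i → escape time 8
(row=0, col=2): c = 0.2350 + 0.1900i → escape time 8
(row=0, col=3): c = 0.6175 + 0.1900i → escape time 4
(row=0, col=4): c = 1.0000 + 0.1900i → escape time 2
(row=1, col=0): c = -0.5300 + -0.4600i → escape time 8
(row=1, col=1): c = -0.1475 + -0.4600i → escape time 8
(row=1, col=2): c = 0.2350 + -0.4600i → escape time 8
(row=1, col=3): c = 0.6175 + -0.4600i → escape time 3
(row=1, col=4): c = 1.0000 + -0.4600i → escape time 2
(row=2, col=0): c = -0.5300 + -1.1100i → escape time 3
(row=2, col=1): c = -0.1475 + -1.1100i → escape time 7
(row=2, col=2): c = 0.2350 + -1.1100i → escape time 3
(row=2, col=3): c = 0.6175 + -1.1100i → escape time 2
(row=2, col=4): c = 1.0000 + -1.1100i → escape time 2

Answer: 88842
88832
37322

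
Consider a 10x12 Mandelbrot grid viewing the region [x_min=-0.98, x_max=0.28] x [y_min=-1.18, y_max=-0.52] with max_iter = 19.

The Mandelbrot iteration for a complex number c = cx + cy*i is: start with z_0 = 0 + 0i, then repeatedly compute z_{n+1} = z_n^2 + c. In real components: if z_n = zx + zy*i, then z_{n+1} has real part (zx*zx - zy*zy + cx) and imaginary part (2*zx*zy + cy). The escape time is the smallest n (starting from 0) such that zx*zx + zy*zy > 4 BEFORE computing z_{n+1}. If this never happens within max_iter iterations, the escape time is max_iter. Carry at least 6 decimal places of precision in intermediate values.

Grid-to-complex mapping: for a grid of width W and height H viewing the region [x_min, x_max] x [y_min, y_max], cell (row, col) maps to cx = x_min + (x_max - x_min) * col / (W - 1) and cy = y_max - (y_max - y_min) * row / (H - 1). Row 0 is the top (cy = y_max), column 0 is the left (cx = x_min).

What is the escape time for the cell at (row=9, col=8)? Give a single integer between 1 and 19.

Answer: 4

Derivation:
z_0 = 0 + 0i, c = 0.1400 + -1.0600i
Iter 1: z = 0.1400 + -1.0600i, |z|^2 = 1.1432
Iter 2: z = -0.9640 + -1.3568i, |z|^2 = 2.7702
Iter 3: z = -0.7716 + 1.5559i, |z|^2 = 3.0162
Iter 4: z = -1.6855 + -3.4611i, |z|^2 = 14.8201
Escaped at iteration 4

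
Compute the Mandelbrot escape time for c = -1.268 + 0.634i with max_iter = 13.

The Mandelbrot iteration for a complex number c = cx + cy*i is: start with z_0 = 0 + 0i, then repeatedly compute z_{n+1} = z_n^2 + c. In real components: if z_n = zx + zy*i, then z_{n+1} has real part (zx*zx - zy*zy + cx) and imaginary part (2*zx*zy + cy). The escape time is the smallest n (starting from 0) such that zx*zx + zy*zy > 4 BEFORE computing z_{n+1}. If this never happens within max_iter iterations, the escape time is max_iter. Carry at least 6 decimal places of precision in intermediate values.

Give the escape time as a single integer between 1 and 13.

Answer: 3

Derivation:
z_0 = 0 + 0i, c = -1.2680 + 0.6340i
Iter 1: z = -1.2680 + 0.6340i, |z|^2 = 2.0098
Iter 2: z = -0.0621 + -0.9738i, |z|^2 = 0.9522
Iter 3: z = -2.2125 + 0.7550i, |z|^2 = 5.4651
Escaped at iteration 3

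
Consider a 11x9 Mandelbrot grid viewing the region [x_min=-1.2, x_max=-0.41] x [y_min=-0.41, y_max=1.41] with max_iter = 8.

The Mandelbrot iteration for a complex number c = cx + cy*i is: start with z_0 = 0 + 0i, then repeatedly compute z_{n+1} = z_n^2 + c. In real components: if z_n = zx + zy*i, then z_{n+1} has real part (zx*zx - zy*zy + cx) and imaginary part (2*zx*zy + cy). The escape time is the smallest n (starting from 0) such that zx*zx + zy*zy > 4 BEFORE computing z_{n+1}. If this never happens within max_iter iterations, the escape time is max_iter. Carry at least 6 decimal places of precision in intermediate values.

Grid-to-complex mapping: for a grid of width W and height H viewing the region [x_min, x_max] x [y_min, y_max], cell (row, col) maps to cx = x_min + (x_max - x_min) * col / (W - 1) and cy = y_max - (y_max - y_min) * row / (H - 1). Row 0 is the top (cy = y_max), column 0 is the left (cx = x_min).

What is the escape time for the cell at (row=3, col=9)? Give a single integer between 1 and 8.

z_0 = 0 + 0i, c = -0.4890 + 0.7275i
Iter 1: z = -0.4890 + 0.7275i, |z|^2 = 0.7684
Iter 2: z = -0.7791 + 0.0160i, |z|^2 = 0.6073
Iter 3: z = 0.1178 + 0.7026i, |z|^2 = 0.5075
Iter 4: z = -0.9687 + 0.8930i, |z|^2 = 1.7359
Iter 5: z = -0.3481 + -1.0027i, |z|^2 = 1.1265
Iter 6: z = -1.3732 + 1.4255i, |z|^2 = 3.9176
Iter 7: z = -0.6354 + -3.1874i, |z|^2 = 10.5632
Escaped at iteration 7

Answer: 7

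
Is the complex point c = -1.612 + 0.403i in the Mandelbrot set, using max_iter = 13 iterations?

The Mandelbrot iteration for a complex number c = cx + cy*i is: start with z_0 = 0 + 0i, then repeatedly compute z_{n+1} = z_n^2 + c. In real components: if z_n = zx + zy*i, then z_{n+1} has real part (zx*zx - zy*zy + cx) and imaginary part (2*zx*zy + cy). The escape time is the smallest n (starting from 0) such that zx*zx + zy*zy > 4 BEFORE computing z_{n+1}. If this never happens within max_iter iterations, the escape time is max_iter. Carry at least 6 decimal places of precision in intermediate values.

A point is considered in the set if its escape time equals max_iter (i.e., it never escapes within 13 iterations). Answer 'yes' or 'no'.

z_0 = 0 + 0i, c = -1.6120 + 0.4030i
Iter 1: z = -1.6120 + 0.4030i, |z|^2 = 2.7610
Iter 2: z = 0.8241 + -0.8963i, |z|^2 = 1.4825
Iter 3: z = -1.7361 + -1.0743i, |z|^2 = 4.1682
Escaped at iteration 3

Answer: no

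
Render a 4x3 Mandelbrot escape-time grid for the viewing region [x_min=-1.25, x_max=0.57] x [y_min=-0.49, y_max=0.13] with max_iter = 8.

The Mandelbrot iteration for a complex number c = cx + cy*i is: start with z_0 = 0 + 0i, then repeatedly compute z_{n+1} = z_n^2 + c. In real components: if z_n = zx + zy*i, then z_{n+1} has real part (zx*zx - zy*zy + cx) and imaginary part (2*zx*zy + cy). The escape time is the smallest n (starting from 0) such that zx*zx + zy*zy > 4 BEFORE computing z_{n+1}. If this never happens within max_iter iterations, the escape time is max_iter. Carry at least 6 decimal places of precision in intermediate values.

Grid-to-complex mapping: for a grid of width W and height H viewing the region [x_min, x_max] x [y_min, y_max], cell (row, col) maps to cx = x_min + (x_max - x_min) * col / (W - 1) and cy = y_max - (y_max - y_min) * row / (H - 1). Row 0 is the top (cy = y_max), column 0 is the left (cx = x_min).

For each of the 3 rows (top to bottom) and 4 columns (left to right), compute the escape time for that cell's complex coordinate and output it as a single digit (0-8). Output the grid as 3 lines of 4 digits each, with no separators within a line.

Answer: 8884
8884
5884

Derivation:
(row=0, col=0): c = -1.2500 + 0.1300i → escape time 8
(row=0, col=1): c = -0.6433 + 0.1300i → escape time 8
(row=0, col=2): c = -0.0367 + 0.1300i → escape time 8
(row=0, col=3): c = 0.5700 + 0.1300i → escape time 4
(row=1, col=0): c = -1.2500 + -0.1800i → escape time 8
(row=1, col=1): c = -0.6433 + -0.1800i → escape time 8
(row=1, col=2): c = -0.0367 + -0.1800i → escape time 8
(row=1, col=3): c = 0.5700 + -0.1800i → escape time 4
(row=2, col=0): c = -1.2500 + -0.4900i → escape time 5
(row=2, col=1): c = -0.6433 + -0.4900i → escape time 8
(row=2, col=2): c = -0.0367 + -0.4900i → escape time 8
(row=2, col=3): c = 0.5700 + -0.4900i → escape time 4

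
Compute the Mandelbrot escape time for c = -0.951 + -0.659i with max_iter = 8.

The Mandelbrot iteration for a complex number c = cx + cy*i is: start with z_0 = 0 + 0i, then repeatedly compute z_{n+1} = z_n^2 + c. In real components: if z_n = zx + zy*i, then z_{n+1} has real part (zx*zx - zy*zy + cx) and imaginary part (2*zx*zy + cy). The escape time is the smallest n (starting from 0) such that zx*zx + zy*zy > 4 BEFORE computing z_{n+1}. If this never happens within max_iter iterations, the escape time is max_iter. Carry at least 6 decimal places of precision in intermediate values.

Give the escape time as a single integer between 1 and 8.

z_0 = 0 + 0i, c = -0.9510 + -0.6590i
Iter 1: z = -0.9510 + -0.6590i, |z|^2 = 1.3387
Iter 2: z = -0.4809 + 0.5944i, |z|^2 = 0.5846
Iter 3: z = -1.0731 + -1.2307i, |z|^2 = 2.6661
Iter 4: z = -1.3141 + 1.9823i, |z|^2 = 5.6562
Escaped at iteration 4

Answer: 4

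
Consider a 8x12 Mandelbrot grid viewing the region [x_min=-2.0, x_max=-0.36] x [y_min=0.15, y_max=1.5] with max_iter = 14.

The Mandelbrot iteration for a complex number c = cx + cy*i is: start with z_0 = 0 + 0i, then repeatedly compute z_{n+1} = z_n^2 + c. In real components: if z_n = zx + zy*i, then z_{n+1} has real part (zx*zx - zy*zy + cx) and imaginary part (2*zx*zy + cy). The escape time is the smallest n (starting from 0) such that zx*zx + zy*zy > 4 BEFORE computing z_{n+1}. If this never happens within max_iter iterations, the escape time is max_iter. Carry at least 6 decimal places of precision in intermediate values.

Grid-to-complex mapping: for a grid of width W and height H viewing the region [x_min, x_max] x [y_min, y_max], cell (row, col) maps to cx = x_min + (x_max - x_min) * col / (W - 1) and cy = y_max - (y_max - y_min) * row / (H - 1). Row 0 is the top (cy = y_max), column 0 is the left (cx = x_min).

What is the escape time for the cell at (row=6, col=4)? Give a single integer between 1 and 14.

z_0 = 0 + 0i, c = -1.0629 + 0.7636i
Iter 1: z = -1.0629 + 0.7636i, |z|^2 = 1.7128
Iter 2: z = -0.5163 + -0.8596i, |z|^2 = 1.0056
Iter 3: z = -1.5352 + 1.6514i, |z|^2 = 5.0839
Escaped at iteration 3

Answer: 3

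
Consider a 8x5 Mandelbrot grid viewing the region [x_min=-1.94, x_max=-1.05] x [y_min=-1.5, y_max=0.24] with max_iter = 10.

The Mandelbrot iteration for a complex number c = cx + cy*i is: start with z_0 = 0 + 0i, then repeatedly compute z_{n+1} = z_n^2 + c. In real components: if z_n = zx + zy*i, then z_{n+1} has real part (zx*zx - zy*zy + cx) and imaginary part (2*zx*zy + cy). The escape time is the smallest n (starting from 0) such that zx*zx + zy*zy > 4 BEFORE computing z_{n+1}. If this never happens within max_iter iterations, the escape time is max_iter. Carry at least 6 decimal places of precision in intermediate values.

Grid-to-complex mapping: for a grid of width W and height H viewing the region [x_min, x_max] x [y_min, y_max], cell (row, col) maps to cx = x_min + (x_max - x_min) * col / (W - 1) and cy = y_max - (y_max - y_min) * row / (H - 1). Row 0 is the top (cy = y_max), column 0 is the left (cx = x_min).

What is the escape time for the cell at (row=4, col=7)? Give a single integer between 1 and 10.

Answer: 2

Derivation:
z_0 = 0 + 0i, c = -1.0500 + -1.5000i
Iter 1: z = -1.0500 + -1.5000i, |z|^2 = 3.3525
Iter 2: z = -2.1975 + 1.6500i, |z|^2 = 7.5515
Escaped at iteration 2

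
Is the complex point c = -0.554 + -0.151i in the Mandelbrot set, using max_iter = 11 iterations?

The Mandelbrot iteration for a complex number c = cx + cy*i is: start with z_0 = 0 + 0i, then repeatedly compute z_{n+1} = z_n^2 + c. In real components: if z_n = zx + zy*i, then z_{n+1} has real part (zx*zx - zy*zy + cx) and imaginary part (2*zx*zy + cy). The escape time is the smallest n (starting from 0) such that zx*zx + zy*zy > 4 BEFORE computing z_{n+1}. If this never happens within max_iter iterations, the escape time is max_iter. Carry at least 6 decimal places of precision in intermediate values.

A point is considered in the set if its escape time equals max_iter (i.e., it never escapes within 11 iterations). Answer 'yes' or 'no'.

z_0 = 0 + 0i, c = -0.5540 + -0.1510i
Iter 1: z = -0.5540 + -0.1510i, |z|^2 = 0.3297
Iter 2: z = -0.2699 + 0.0163i, |z|^2 = 0.0731
Iter 3: z = -0.4814 + -0.1598i, |z|^2 = 0.2573
Iter 4: z = -0.3478 + 0.0029i, |z|^2 = 0.1209
Iter 5: z = -0.4331 + -0.1530i, |z|^2 = 0.2110
Iter 6: z = -0.3899 + -0.0185i, |z|^2 = 0.1523
Iter 7: z = -0.4024 + -0.1366i, |z|^2 = 0.1805
Iter 8: z = -0.4108 + -0.0411i, |z|^2 = 0.1704
Iter 9: z = -0.3870 + -0.1172i, |z|^2 = 0.1635
Iter 10: z = -0.4180 + -0.0603i, |z|^2 = 0.1784
Did not escape in 11 iterations → in set

Answer: yes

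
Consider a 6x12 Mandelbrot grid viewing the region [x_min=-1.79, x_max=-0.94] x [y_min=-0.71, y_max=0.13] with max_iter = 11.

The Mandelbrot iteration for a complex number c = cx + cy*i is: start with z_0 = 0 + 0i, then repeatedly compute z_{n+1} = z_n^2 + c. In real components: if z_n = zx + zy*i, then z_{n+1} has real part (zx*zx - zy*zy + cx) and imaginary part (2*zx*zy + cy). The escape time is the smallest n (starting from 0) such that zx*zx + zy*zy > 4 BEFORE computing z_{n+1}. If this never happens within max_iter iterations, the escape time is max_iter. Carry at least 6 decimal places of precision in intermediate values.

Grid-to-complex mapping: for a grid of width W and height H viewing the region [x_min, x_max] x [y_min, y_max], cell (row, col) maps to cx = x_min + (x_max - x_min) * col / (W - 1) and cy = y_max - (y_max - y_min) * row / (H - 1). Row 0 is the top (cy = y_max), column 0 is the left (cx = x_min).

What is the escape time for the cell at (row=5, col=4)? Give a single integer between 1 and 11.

Answer: 11

Derivation:
z_0 = 0 + 0i, c = -1.1100 + -0.2518i
Iter 1: z = -1.1100 + -0.2518i, |z|^2 = 1.2955
Iter 2: z = 0.0587 + 0.3072i, |z|^2 = 0.0978
Iter 3: z = -1.2009 + -0.2158i, |z|^2 = 1.4888
Iter 4: z = 0.2857 + 0.2664i, |z|^2 = 0.1526
Iter 5: z = -1.0993 + -0.0996i, |z|^2 = 1.2185
Iter 6: z = 0.0886 + -0.0328i, |z|^2 = 0.0089
Iter 7: z = -1.1032 + -0.2576i, |z|^2 = 1.2835
Iter 8: z = 0.0407 + 0.3167i, |z|^2 = 0.1019
Iter 9: z = -1.2086 + -0.2260i, |z|^2 = 1.5118
Iter 10: z = 0.2997 + 0.2946i, |z|^2 = 0.1766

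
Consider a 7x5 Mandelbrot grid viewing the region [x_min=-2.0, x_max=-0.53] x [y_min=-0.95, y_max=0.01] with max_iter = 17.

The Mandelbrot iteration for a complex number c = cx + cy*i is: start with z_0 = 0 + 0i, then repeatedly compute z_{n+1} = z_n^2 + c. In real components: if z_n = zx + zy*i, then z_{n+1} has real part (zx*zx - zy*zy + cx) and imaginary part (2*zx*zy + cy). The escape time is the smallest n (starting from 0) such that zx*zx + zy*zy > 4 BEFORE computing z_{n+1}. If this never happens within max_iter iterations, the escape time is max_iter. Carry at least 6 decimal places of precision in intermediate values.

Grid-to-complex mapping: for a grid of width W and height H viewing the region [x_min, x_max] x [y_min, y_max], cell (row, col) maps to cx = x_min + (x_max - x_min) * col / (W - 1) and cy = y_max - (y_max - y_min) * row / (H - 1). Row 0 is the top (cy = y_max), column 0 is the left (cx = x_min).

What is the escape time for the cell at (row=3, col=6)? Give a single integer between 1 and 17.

Answer: 8

Derivation:
z_0 = 0 + 0i, c = -0.5300 + -0.7100i
Iter 1: z = -0.5300 + -0.7100i, |z|^2 = 0.7850
Iter 2: z = -0.7532 + 0.0426i, |z|^2 = 0.5691
Iter 3: z = 0.0355 + -0.7742i, |z|^2 = 0.6006
Iter 4: z = -1.1281 + -0.7650i, |z|^2 = 1.8577
Iter 5: z = 0.1574 + 1.0159i, |z|^2 = 1.0568
Iter 6: z = -1.5372 + -0.3902i, |z|^2 = 2.5153
Iter 7: z = 1.6808 + 0.4896i, |z|^2 = 3.0649
Iter 8: z = 2.0554 + 0.9359i, |z|^2 = 5.1007
Escaped at iteration 8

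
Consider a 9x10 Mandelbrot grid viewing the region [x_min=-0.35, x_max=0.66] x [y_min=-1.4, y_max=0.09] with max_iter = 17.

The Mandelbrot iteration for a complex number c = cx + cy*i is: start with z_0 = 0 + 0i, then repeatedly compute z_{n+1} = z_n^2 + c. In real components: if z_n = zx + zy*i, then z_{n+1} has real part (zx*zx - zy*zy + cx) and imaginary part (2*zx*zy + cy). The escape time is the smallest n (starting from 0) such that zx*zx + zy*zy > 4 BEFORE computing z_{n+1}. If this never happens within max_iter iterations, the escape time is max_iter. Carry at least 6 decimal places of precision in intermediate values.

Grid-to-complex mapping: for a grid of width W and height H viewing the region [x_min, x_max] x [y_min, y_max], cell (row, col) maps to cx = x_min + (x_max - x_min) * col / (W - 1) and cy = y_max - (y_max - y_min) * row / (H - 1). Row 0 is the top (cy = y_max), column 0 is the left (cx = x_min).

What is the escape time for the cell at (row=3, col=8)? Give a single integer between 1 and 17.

z_0 = 0 + 0i, c = 0.6600 + -0.4067i
Iter 1: z = 0.6600 + -0.4067i, |z|^2 = 0.6010
Iter 2: z = 0.9302 + -0.9435i, |z|^2 = 1.7554
Iter 3: z = 0.6352 + -2.1619i, |z|^2 = 5.0774
Escaped at iteration 3

Answer: 3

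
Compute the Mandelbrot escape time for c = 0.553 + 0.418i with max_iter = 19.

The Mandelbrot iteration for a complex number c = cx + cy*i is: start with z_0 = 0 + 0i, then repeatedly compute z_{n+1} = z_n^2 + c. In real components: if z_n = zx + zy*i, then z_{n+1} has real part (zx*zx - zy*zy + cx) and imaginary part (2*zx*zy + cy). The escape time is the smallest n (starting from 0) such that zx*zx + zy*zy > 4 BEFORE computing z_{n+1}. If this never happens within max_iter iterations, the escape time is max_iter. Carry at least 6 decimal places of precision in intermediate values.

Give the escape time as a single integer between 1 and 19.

z_0 = 0 + 0i, c = 0.5530 + 0.4180i
Iter 1: z = 0.5530 + 0.4180i, |z|^2 = 0.4805
Iter 2: z = 0.6841 + 0.8803i, |z|^2 = 1.2429
Iter 3: z = 0.2460 + 1.6224i, |z|^2 = 2.6927
Iter 4: z = -2.0187 + 1.2163i, |z|^2 = 5.5545
Escaped at iteration 4

Answer: 4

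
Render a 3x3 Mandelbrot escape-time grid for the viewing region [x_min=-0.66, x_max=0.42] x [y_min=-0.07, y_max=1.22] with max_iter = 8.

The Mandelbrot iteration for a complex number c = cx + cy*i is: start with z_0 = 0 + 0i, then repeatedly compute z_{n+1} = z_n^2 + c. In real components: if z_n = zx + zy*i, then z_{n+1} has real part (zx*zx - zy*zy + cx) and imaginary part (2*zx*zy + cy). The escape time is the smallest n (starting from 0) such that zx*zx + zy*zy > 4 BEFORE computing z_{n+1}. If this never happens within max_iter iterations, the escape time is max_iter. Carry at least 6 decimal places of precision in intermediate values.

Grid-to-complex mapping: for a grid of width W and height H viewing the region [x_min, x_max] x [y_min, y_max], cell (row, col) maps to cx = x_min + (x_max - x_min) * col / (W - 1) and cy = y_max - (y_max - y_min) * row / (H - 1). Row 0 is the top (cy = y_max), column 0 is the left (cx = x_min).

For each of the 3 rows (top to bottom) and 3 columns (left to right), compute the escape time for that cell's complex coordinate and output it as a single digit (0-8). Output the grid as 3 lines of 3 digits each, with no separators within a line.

(row=0, col=0): c = -0.6600 + 1.2200i → escape time 3
(row=0, col=1): c = -0.1200 + 1.2200i → escape time 3
(row=0, col=2): c = 0.4200 + 1.2200i → escape time 2
(row=1, col=0): c = -0.6600 + 0.5750i → escape time 7
(row=1, col=1): c = -0.1200 + 0.5750i → escape time 8
(row=1, col=2): c = 0.4200 + 0.5750i → escape time 7
(row=2, col=0): c = -0.6600 + -0.0700i → escape time 8
(row=2, col=1): c = -0.1200 + -0.0700i → escape time 8
(row=2, col=2): c = 0.4200 + -0.0700i → escape time 6

Answer: 332
787
886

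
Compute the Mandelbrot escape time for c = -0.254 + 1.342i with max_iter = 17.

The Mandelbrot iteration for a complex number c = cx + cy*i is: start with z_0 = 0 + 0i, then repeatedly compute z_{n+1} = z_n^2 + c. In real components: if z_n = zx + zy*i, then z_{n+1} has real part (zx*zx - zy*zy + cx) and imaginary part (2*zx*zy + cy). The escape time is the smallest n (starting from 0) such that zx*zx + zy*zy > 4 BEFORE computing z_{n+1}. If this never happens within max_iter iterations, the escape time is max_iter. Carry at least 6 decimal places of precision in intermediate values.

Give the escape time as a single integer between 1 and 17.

Answer: 2

Derivation:
z_0 = 0 + 0i, c = -0.2540 + 1.3420i
Iter 1: z = -0.2540 + 1.3420i, |z|^2 = 1.8655
Iter 2: z = -1.9904 + 0.6603i, |z|^2 = 4.3978
Escaped at iteration 2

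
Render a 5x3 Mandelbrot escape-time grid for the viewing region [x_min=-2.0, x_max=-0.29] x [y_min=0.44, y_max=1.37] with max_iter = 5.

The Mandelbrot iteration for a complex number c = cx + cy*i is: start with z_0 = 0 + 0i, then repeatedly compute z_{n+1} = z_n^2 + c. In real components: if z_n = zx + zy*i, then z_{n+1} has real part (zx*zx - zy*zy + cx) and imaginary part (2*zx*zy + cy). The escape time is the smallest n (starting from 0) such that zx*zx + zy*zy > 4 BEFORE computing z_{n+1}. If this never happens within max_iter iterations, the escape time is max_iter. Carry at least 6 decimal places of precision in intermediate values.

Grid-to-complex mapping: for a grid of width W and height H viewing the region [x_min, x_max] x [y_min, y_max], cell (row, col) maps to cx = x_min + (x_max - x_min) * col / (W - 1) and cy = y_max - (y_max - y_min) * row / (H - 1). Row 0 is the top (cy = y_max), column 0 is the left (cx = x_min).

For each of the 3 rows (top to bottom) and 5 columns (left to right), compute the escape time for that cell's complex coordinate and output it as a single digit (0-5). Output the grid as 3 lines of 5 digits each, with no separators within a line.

Answer: 11222
13345
13555

Derivation:
(row=0, col=0): c = -2.0000 + 1.3700i → escape time 1
(row=0, col=1): c = -1.5725 + 1.3700i → escape time 1
(row=0, col=2): c = -1.1450 + 1.3700i → escape time 2
(row=0, col=3): c = -0.7175 + 1.3700i → escape time 2
(row=0, col=4): c = -0.2900 + 1.3700i → escape time 2
(row=1, col=0): c = -2.0000 + 0.9050i → escape time 1
(row=1, col=1): c = -1.5725 + 0.9050i → escape time 3
(row=1, col=2): c = -1.1450 + 0.9050i → escape time 3
(row=1, col=3): c = -0.7175 + 0.9050i → escape time 4
(row=1, col=4): c = -0.2900 + 0.9050i → escape time 5
(row=2, col=0): c = -2.0000 + 0.4400i → escape time 1
(row=2, col=1): c = -1.5725 + 0.4400i → escape time 3
(row=2, col=2): c = -1.1450 + 0.4400i → escape time 5
(row=2, col=3): c = -0.7175 + 0.4400i → escape time 5
(row=2, col=4): c = -0.2900 + 0.4400i → escape time 5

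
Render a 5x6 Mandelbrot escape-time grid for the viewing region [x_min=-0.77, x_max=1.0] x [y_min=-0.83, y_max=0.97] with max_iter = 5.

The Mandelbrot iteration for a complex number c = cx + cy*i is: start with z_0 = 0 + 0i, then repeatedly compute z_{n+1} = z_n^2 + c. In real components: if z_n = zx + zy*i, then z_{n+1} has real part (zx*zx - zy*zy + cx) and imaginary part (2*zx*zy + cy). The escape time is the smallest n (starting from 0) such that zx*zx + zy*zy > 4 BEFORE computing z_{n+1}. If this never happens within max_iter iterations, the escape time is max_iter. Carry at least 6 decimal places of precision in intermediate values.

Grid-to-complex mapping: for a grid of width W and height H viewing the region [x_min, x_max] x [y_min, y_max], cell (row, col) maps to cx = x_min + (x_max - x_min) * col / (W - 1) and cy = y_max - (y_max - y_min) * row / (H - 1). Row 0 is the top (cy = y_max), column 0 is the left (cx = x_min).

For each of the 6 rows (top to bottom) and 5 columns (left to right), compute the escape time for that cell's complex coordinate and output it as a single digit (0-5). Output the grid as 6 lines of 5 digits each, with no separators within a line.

Answer: 35422
55532
55542
55542
55542
45532

Derivation:
(row=0, col=0): c = -0.7700 + 0.9700i → escape time 3
(row=0, col=1): c = -0.3275 + 0.9700i → escape time 5
(row=0, col=2): c = 0.1150 + 0.9700i → escape time 4
(row=0, col=3): c = 0.5575 + 0.9700i → escape time 2
(row=0, col=4): c = 1.0000 + 0.9700i → escape time 2
(row=1, col=0): c = -0.7700 + 0.6100i → escape time 5
(row=1, col=1): c = -0.3275 + 0.6100i → escape time 5
(row=1, col=2): c = 0.1150 + 0.6100i → escape time 5
(row=1, col=3): c = 0.5575 + 0.6100i → escape time 3
(row=1, col=4): c = 1.0000 + 0.6100i → escape time 2
(row=2, col=0): c = -0.7700 + 0.2500i → escape time 5
(row=2, col=1): c = -0.3275 + 0.2500i → escape time 5
(row=2, col=2): c = 0.1150 + 0.2500i → escape time 5
(row=2, col=3): c = 0.5575 + 0.2500i → escape time 4
(row=2, col=4): c = 1.0000 + 0.2500i → escape time 2
(row=3, col=0): c = -0.7700 + -0.1100i → escape time 5
(row=3, col=1): c = -0.3275 + -0.1100i → escape time 5
(row=3, col=2): c = 0.1150 + -0.1100i → escape time 5
(row=3, col=3): c = 0.5575 + -0.1100i → escape time 4
(row=3, col=4): c = 1.0000 + -0.1100i → escape time 2
(row=4, col=0): c = -0.7700 + -0.4700i → escape time 5
(row=4, col=1): c = -0.3275 + -0.4700i → escape time 5
(row=4, col=2): c = 0.1150 + -0.4700i → escape time 5
(row=4, col=3): c = 0.5575 + -0.4700i → escape time 4
(row=4, col=4): c = 1.0000 + -0.4700i → escape time 2
(row=5, col=0): c = -0.7700 + -0.8300i → escape time 4
(row=5, col=1): c = -0.3275 + -0.8300i → escape time 5
(row=5, col=2): c = 0.1150 + -0.8300i → escape time 5
(row=5, col=3): c = 0.5575 + -0.8300i → escape time 3
(row=5, col=4): c = 1.0000 + -0.8300i → escape time 2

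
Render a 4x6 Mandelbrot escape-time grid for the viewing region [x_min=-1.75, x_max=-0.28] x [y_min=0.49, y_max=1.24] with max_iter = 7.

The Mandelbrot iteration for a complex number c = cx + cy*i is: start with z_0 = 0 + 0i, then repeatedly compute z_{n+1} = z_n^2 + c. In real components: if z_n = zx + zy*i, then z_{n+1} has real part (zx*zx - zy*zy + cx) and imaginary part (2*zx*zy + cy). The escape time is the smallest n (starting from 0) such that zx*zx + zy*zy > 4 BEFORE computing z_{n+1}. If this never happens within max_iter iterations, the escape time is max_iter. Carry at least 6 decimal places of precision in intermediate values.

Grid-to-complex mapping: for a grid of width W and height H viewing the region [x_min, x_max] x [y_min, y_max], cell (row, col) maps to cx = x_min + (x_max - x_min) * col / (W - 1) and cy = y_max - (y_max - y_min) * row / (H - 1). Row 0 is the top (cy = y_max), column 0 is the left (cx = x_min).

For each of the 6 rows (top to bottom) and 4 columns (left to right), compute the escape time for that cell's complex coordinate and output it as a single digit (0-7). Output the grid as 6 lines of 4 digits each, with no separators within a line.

(row=0, col=0): c = -1.7500 + 1.2400i → escape time 1
(row=0, col=1): c = -1.2600 + 1.2400i → escape time 2
(row=0, col=2): c = -0.7700 + 1.2400i → escape time 3
(row=0, col=3): c = -0.2800 + 1.2400i → escape time 3
(row=1, col=0): c = -1.7500 + 1.0900i → escape time 1
(row=1, col=1): c = -1.2600 + 1.0900i → escape time 3
(row=1, col=2): c = -0.7700 + 1.0900i → escape time 3
(row=1, col=3): c = -0.2800 + 1.0900i → escape time 5
(row=2, col=0): c = -1.7500 + 0.9400i → escape time 2
(row=2, col=1): c = -1.2600 + 0.9400i → escape time 3
(row=2, col=2): c = -0.7700 + 0.9400i → escape time 3
(row=2, col=3): c = -0.2800 + 0.9400i → escape time 6
(row=3, col=0): c = -1.7500 + 0.7900i → escape time 2
(row=3, col=1): c = -1.2600 + 0.7900i → escape time 3
(row=3, col=2): c = -0.7700 + 0.7900i → escape time 4
(row=3, col=3): c = -0.2800 + 0.7900i → escape time 7
(row=4, col=0): c = -1.7500 + 0.6400i → escape time 3
(row=4, col=1): c = -1.2600 + 0.6400i → escape time 3
(row=4, col=2): c = -0.7700 + 0.6400i → escape time 5
(row=4, col=3): c = -0.2800 + 0.6400i → escape time 7
(row=5, col=0): c = -1.7500 + 0.4900i → escape time 3
(row=5, col=1): c = -1.2600 + 0.4900i → escape time 4
(row=5, col=2): c = -0.7700 + 0.4900i → escape time 6
(row=5, col=3): c = -0.2800 + 0.4900i → escape time 7

Answer: 1233
1335
2336
2347
3357
3467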